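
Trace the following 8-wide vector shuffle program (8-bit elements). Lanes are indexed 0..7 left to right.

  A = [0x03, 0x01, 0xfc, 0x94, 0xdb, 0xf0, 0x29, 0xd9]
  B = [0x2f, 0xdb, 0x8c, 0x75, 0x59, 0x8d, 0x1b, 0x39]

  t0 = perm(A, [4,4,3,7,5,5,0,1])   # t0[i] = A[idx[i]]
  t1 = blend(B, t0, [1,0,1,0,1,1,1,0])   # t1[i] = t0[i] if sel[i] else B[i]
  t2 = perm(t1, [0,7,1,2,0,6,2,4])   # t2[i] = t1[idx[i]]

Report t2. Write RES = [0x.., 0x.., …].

  t0: db db 94 d9 f0 f0 03 01
  t1: db db 94 75 f0 f0 03 39
  t2: db 39 db 94 db 03 94 f0

RES = [0xdb, 0x39, 0xdb, 0x94, 0xdb, 0x03, 0x94, 0xf0]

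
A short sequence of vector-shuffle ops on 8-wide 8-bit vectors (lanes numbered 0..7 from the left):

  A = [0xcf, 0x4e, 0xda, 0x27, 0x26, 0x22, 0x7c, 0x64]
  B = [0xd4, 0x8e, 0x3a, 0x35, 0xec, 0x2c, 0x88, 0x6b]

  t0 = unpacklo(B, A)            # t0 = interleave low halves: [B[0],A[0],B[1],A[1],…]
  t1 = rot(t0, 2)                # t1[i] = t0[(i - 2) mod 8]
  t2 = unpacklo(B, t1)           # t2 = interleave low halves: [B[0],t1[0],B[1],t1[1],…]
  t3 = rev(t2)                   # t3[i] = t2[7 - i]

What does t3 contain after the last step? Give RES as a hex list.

  t0: d4 cf 8e 4e 3a da 35 27
  t1: 35 27 d4 cf 8e 4e 3a da
  t2: d4 35 8e 27 3a d4 35 cf
  t3: cf 35 d4 3a 27 8e 35 d4

RES = [ 0xcf  0x35  0xd4  0x3a  0x27  0x8e  0x35  0xd4 ]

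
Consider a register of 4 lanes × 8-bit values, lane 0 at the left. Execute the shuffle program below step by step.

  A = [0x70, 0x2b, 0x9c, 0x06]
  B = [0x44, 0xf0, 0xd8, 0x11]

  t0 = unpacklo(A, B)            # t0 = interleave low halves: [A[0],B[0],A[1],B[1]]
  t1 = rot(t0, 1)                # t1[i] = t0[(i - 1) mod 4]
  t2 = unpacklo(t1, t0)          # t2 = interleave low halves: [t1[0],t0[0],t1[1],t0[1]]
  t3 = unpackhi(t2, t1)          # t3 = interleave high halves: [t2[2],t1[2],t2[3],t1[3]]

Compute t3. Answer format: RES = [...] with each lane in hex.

RES = [0x70, 0x44, 0x44, 0x2b]

→ t0 |70|44|2b|f0|
→ t1 |f0|70|44|2b|
→ t2 |f0|70|70|44|
→ t3 |70|44|44|2b|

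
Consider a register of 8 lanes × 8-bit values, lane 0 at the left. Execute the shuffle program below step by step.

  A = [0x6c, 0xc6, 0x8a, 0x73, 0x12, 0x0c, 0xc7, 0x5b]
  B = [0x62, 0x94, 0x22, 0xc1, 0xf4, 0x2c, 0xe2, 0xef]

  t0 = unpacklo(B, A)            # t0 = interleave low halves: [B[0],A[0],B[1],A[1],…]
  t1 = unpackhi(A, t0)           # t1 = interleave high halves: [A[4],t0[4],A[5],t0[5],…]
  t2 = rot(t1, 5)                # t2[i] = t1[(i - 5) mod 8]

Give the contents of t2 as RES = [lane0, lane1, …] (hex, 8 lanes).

RES = [ 0x8a  0xc7  0xc1  0x5b  0x73  0x12  0x22  0x0c ]

→ t0 |62|6c|94|c6|22|8a|c1|73|
→ t1 |12|22|0c|8a|c7|c1|5b|73|
→ t2 |8a|c7|c1|5b|73|12|22|0c|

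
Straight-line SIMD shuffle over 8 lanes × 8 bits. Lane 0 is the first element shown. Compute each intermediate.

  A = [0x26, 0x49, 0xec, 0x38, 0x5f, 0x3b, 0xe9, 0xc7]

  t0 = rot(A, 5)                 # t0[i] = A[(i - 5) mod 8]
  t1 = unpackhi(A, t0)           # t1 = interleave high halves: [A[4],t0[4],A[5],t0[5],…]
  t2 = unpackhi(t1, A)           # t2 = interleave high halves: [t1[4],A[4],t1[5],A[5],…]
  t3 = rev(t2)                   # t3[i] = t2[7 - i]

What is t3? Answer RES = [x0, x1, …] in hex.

  t0: 38 5f 3b e9 c7 26 49 ec
  t1: 5f c7 3b 26 e9 49 c7 ec
  t2: e9 5f 49 3b c7 e9 ec c7
  t3: c7 ec e9 c7 3b 49 5f e9

RES = [0xc7, 0xec, 0xe9, 0xc7, 0x3b, 0x49, 0x5f, 0xe9]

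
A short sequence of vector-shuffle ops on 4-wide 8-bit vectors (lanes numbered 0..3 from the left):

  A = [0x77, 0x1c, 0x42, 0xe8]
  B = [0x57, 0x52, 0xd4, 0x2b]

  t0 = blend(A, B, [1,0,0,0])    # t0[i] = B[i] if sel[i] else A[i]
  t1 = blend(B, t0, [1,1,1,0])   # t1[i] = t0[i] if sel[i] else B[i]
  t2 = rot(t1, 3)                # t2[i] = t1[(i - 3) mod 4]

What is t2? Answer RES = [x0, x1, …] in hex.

→ t0 |57|1c|42|e8|
→ t1 |57|1c|42|2b|
→ t2 |1c|42|2b|57|

RES = [ 0x1c  0x42  0x2b  0x57 ]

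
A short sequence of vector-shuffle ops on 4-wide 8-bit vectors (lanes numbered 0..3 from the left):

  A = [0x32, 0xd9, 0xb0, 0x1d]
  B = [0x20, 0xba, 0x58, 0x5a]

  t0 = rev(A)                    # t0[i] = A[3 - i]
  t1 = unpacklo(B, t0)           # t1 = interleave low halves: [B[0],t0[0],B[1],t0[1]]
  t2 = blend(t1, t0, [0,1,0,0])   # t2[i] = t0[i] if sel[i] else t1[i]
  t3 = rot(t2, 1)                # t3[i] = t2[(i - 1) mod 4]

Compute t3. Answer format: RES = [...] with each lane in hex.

→ t0 |1d|b0|d9|32|
→ t1 |20|1d|ba|b0|
→ t2 |20|b0|ba|b0|
→ t3 |b0|20|b0|ba|

RES = [0xb0, 0x20, 0xb0, 0xba]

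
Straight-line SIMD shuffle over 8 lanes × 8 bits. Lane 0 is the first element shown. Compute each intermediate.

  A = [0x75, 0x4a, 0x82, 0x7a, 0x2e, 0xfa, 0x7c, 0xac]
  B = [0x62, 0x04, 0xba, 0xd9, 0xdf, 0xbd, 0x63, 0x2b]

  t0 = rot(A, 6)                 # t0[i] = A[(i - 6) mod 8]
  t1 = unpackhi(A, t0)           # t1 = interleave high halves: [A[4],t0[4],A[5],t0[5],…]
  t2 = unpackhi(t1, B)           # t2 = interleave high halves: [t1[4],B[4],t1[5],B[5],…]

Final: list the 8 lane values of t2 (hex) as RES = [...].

RES = [0x7c, 0xdf, 0x75, 0xbd, 0xac, 0x63, 0x4a, 0x2b]

→ t0 |82|7a|2e|fa|7c|ac|75|4a|
→ t1 |2e|7c|fa|ac|7c|75|ac|4a|
→ t2 |7c|df|75|bd|ac|63|4a|2b|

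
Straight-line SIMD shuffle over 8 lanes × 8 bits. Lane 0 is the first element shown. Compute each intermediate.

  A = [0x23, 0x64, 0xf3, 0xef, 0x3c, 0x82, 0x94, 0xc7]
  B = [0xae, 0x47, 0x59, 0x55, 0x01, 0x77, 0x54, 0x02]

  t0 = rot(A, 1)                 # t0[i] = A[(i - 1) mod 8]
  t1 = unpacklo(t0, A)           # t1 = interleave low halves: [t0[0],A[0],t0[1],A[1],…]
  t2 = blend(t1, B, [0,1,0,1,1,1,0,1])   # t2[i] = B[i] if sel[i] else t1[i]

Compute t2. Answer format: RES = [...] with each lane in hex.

t0 = [0xc7, 0x23, 0x64, 0xf3, 0xef, 0x3c, 0x82, 0x94]
t1 = [0xc7, 0x23, 0x23, 0x64, 0x64, 0xf3, 0xf3, 0xef]
t2 = [0xc7, 0x47, 0x23, 0x55, 0x01, 0x77, 0xf3, 0x02]

RES = [0xc7, 0x47, 0x23, 0x55, 0x01, 0x77, 0xf3, 0x02]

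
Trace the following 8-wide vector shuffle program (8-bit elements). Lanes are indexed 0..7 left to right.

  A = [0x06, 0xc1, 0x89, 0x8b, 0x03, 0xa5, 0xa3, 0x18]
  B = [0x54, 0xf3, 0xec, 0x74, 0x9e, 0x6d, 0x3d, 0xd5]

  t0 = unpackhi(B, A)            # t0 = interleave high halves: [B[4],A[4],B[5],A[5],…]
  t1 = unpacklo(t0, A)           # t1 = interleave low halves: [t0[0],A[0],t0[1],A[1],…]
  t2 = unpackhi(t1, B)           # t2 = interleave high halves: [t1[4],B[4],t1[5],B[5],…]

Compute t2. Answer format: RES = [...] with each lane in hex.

  t0: 9e 03 6d a5 3d a3 d5 18
  t1: 9e 06 03 c1 6d 89 a5 8b
  t2: 6d 9e 89 6d a5 3d 8b d5

RES = [0x6d, 0x9e, 0x89, 0x6d, 0xa5, 0x3d, 0x8b, 0xd5]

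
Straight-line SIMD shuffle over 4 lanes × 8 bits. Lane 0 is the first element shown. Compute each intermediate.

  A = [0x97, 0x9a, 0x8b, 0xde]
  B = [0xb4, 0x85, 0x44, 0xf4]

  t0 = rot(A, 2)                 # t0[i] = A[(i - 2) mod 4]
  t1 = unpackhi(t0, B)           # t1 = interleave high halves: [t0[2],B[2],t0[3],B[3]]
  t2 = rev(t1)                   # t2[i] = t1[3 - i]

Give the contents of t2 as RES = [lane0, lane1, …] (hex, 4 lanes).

RES = [ 0xf4  0x9a  0x44  0x97 ]

  t0: 8b de 97 9a
  t1: 97 44 9a f4
  t2: f4 9a 44 97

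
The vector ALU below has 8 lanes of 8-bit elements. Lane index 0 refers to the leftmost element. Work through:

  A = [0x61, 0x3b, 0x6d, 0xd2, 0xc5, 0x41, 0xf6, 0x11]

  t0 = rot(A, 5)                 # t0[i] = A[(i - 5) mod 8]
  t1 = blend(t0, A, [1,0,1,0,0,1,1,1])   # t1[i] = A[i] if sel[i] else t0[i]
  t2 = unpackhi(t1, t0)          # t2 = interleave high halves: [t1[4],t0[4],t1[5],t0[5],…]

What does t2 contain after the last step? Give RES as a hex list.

  t0: d2 c5 41 f6 11 61 3b 6d
  t1: 61 c5 6d f6 11 41 f6 11
  t2: 11 11 41 61 f6 3b 11 6d

RES = [ 0x11  0x11  0x41  0x61  0xf6  0x3b  0x11  0x6d ]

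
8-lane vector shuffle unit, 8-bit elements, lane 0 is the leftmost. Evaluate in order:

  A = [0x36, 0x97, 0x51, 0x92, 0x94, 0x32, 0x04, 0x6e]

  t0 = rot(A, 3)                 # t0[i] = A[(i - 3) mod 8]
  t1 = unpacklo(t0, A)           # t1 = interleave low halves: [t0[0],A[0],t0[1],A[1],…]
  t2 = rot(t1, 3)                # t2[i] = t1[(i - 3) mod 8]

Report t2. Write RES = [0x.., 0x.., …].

RES = [0x51, 0x36, 0x92, 0x32, 0x36, 0x04, 0x97, 0x6e]

→ t0 |32|04|6e|36|97|51|92|94|
→ t1 |32|36|04|97|6e|51|36|92|
→ t2 |51|36|92|32|36|04|97|6e|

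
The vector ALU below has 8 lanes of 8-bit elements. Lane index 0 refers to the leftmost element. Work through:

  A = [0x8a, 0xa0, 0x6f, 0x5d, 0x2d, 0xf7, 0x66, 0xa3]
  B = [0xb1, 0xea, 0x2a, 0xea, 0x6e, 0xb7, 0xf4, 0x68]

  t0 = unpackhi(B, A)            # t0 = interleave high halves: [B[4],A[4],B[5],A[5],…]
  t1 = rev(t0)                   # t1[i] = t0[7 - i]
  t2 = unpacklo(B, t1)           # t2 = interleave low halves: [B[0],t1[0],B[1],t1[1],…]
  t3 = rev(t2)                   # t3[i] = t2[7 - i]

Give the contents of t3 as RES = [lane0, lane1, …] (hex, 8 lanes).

  t0: 6e 2d b7 f7 f4 66 68 a3
  t1: a3 68 66 f4 f7 b7 2d 6e
  t2: b1 a3 ea 68 2a 66 ea f4
  t3: f4 ea 66 2a 68 ea a3 b1

RES = [0xf4, 0xea, 0x66, 0x2a, 0x68, 0xea, 0xa3, 0xb1]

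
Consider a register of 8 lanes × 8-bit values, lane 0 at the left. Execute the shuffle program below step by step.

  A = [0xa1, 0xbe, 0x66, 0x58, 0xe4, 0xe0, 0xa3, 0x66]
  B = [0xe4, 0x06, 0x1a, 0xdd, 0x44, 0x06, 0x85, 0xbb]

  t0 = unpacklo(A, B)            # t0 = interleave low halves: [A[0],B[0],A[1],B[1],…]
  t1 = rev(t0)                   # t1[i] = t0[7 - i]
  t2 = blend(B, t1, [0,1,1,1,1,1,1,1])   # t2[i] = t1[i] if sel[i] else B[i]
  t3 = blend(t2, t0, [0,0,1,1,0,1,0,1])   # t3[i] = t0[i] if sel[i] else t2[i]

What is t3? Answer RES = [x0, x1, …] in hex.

t0 = [0xa1, 0xe4, 0xbe, 0x06, 0x66, 0x1a, 0x58, 0xdd]
t1 = [0xdd, 0x58, 0x1a, 0x66, 0x06, 0xbe, 0xe4, 0xa1]
t2 = [0xe4, 0x58, 0x1a, 0x66, 0x06, 0xbe, 0xe4, 0xa1]
t3 = [0xe4, 0x58, 0xbe, 0x06, 0x06, 0x1a, 0xe4, 0xdd]

RES = [0xe4, 0x58, 0xbe, 0x06, 0x06, 0x1a, 0xe4, 0xdd]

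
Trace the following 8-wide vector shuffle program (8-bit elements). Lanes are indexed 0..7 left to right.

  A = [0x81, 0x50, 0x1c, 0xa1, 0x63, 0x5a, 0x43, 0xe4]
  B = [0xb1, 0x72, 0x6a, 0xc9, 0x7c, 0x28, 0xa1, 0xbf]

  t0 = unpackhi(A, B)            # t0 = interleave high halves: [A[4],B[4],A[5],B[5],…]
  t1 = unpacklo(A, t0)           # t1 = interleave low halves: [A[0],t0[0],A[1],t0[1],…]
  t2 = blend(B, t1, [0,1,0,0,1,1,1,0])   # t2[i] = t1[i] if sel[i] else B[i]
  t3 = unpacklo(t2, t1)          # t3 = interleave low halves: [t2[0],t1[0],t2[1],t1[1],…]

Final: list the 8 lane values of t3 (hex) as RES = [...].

t0 = [0x63, 0x7c, 0x5a, 0x28, 0x43, 0xa1, 0xe4, 0xbf]
t1 = [0x81, 0x63, 0x50, 0x7c, 0x1c, 0x5a, 0xa1, 0x28]
t2 = [0xb1, 0x63, 0x6a, 0xc9, 0x1c, 0x5a, 0xa1, 0xbf]
t3 = [0xb1, 0x81, 0x63, 0x63, 0x6a, 0x50, 0xc9, 0x7c]

RES = [0xb1, 0x81, 0x63, 0x63, 0x6a, 0x50, 0xc9, 0x7c]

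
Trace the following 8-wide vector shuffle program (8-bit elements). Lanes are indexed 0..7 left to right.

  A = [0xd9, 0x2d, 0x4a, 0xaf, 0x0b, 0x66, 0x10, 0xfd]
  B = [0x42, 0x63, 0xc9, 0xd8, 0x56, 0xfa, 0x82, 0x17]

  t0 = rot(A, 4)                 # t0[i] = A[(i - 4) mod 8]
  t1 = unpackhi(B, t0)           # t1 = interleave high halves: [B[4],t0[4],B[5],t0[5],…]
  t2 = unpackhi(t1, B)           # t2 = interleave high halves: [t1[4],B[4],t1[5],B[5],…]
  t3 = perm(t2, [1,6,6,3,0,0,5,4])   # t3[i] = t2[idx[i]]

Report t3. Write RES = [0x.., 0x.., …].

RES = [ 0x56  0xaf  0xaf  0xfa  0x82  0x82  0x82  0x17 ]

→ t0 |0b|66|10|fd|d9|2d|4a|af|
→ t1 |56|d9|fa|2d|82|4a|17|af|
→ t2 |82|56|4a|fa|17|82|af|17|
→ t3 |56|af|af|fa|82|82|82|17|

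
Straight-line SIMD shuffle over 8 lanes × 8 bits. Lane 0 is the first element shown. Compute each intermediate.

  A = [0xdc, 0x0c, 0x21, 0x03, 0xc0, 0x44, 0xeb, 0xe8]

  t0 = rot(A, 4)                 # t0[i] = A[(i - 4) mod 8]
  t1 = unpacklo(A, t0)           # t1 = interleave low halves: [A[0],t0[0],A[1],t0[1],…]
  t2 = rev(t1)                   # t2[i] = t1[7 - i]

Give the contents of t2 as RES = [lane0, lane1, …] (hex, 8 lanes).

t0 = [0xc0, 0x44, 0xeb, 0xe8, 0xdc, 0x0c, 0x21, 0x03]
t1 = [0xdc, 0xc0, 0x0c, 0x44, 0x21, 0xeb, 0x03, 0xe8]
t2 = [0xe8, 0x03, 0xeb, 0x21, 0x44, 0x0c, 0xc0, 0xdc]

RES = [ 0xe8  0x03  0xeb  0x21  0x44  0x0c  0xc0  0xdc ]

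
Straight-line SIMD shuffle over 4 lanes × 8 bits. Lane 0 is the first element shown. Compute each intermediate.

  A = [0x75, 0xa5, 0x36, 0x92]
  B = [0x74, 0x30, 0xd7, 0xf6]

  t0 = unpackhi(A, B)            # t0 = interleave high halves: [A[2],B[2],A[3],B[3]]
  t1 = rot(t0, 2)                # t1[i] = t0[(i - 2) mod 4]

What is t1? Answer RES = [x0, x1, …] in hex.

RES = [ 0x92  0xf6  0x36  0xd7 ]

t0 = [0x36, 0xd7, 0x92, 0xf6]
t1 = [0x92, 0xf6, 0x36, 0xd7]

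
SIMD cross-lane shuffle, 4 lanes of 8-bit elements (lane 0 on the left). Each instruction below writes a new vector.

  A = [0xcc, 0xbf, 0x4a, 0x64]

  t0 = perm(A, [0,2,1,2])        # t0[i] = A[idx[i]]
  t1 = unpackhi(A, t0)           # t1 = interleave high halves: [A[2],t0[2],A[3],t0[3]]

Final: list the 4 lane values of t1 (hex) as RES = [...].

→ t0 |cc|4a|bf|4a|
→ t1 |4a|bf|64|4a|

RES = [ 0x4a  0xbf  0x64  0x4a ]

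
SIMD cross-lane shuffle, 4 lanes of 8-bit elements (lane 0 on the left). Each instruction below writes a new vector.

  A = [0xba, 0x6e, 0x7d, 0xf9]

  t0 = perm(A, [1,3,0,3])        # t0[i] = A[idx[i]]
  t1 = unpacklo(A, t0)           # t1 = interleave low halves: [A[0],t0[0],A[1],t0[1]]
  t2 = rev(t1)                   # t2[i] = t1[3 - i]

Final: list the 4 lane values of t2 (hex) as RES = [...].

RES = [0xf9, 0x6e, 0x6e, 0xba]

t0 = [0x6e, 0xf9, 0xba, 0xf9]
t1 = [0xba, 0x6e, 0x6e, 0xf9]
t2 = [0xf9, 0x6e, 0x6e, 0xba]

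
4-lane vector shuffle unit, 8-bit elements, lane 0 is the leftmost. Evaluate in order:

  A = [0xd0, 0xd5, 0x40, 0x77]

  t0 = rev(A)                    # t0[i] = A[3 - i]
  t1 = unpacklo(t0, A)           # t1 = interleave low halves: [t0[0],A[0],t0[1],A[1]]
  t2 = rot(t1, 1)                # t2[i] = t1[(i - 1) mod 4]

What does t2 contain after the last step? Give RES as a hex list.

RES = [ 0xd5  0x77  0xd0  0x40 ]

→ t0 |77|40|d5|d0|
→ t1 |77|d0|40|d5|
→ t2 |d5|77|d0|40|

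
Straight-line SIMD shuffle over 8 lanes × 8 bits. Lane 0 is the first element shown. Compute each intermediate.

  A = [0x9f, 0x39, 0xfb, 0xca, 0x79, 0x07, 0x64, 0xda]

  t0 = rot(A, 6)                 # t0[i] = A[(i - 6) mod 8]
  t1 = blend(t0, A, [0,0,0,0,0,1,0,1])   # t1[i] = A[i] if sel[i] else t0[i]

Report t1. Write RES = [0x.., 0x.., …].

  t0: fb ca 79 07 64 da 9f 39
  t1: fb ca 79 07 64 07 9f da

RES = [0xfb, 0xca, 0x79, 0x07, 0x64, 0x07, 0x9f, 0xda]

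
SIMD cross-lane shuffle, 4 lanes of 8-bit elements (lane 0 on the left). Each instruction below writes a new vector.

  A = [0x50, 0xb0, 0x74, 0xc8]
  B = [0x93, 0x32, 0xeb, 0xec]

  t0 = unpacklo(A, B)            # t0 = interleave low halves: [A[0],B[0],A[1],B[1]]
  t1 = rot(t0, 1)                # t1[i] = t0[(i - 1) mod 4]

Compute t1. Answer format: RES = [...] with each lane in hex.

t0 = [0x50, 0x93, 0xb0, 0x32]
t1 = [0x32, 0x50, 0x93, 0xb0]

RES = [ 0x32  0x50  0x93  0xb0 ]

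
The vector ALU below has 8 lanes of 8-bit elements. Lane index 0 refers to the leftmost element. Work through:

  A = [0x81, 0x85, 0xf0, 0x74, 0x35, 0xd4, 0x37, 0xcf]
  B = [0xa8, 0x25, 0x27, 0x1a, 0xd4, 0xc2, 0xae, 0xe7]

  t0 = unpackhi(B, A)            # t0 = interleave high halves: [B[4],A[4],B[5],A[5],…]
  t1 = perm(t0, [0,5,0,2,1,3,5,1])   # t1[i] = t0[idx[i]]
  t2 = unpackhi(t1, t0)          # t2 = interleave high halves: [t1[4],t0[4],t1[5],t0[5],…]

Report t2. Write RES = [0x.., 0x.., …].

RES = [0x35, 0xae, 0xd4, 0x37, 0x37, 0xe7, 0x35, 0xcf]

→ t0 |d4|35|c2|d4|ae|37|e7|cf|
→ t1 |d4|37|d4|c2|35|d4|37|35|
→ t2 |35|ae|d4|37|37|e7|35|cf|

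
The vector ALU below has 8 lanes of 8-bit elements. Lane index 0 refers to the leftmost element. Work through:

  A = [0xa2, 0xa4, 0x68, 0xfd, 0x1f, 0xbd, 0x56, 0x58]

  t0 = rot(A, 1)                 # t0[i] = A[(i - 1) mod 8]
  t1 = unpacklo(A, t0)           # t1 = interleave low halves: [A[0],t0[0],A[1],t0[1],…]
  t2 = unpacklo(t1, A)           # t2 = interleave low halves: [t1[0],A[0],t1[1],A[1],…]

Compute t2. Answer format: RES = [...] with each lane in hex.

RES = [ 0xa2  0xa2  0x58  0xa4  0xa4  0x68  0xa2  0xfd ]

t0 = [0x58, 0xa2, 0xa4, 0x68, 0xfd, 0x1f, 0xbd, 0x56]
t1 = [0xa2, 0x58, 0xa4, 0xa2, 0x68, 0xa4, 0xfd, 0x68]
t2 = [0xa2, 0xa2, 0x58, 0xa4, 0xa4, 0x68, 0xa2, 0xfd]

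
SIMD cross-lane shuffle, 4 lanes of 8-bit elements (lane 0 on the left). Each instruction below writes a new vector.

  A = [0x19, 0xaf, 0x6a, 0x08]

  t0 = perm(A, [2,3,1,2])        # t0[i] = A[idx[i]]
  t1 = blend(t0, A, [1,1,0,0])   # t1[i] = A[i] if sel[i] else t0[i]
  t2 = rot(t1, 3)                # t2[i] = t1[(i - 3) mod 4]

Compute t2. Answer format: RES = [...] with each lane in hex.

  t0: 6a 08 af 6a
  t1: 19 af af 6a
  t2: af af 6a 19

RES = [0xaf, 0xaf, 0x6a, 0x19]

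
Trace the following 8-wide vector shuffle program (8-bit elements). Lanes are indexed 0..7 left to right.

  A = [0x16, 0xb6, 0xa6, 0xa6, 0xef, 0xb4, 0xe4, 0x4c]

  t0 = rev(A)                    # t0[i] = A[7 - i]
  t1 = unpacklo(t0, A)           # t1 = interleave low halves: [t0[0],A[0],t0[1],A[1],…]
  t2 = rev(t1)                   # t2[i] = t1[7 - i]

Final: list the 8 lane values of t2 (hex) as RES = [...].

RES = [0xa6, 0xef, 0xa6, 0xb4, 0xb6, 0xe4, 0x16, 0x4c]

t0 = [0x4c, 0xe4, 0xb4, 0xef, 0xa6, 0xa6, 0xb6, 0x16]
t1 = [0x4c, 0x16, 0xe4, 0xb6, 0xb4, 0xa6, 0xef, 0xa6]
t2 = [0xa6, 0xef, 0xa6, 0xb4, 0xb6, 0xe4, 0x16, 0x4c]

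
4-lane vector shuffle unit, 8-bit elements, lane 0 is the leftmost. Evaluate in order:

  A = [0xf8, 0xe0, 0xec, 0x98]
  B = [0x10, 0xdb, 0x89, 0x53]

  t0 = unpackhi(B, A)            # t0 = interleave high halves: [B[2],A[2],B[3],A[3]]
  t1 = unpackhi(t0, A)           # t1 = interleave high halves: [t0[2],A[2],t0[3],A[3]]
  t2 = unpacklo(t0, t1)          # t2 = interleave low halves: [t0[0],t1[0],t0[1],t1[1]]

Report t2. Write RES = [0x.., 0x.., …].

t0 = [0x89, 0xec, 0x53, 0x98]
t1 = [0x53, 0xec, 0x98, 0x98]
t2 = [0x89, 0x53, 0xec, 0xec]

RES = [ 0x89  0x53  0xec  0xec ]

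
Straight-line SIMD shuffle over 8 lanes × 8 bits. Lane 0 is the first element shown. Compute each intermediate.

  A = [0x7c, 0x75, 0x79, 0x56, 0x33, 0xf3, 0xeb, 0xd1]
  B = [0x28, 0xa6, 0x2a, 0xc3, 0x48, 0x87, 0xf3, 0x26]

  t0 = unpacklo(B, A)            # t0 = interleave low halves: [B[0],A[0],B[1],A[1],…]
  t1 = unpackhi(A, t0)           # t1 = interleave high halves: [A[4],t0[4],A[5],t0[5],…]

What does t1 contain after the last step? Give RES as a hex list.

RES = [ 0x33  0x2a  0xf3  0x79  0xeb  0xc3  0xd1  0x56 ]

→ t0 |28|7c|a6|75|2a|79|c3|56|
→ t1 |33|2a|f3|79|eb|c3|d1|56|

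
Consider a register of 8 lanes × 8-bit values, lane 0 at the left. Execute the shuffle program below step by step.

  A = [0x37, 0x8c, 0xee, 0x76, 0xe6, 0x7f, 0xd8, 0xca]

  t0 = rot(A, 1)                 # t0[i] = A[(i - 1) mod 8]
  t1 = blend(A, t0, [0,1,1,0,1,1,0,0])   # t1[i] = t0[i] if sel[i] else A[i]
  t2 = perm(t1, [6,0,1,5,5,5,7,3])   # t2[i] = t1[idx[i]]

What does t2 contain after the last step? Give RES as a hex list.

  t0: ca 37 8c ee 76 e6 7f d8
  t1: 37 37 8c 76 76 e6 d8 ca
  t2: d8 37 37 e6 e6 e6 ca 76

RES = [0xd8, 0x37, 0x37, 0xe6, 0xe6, 0xe6, 0xca, 0x76]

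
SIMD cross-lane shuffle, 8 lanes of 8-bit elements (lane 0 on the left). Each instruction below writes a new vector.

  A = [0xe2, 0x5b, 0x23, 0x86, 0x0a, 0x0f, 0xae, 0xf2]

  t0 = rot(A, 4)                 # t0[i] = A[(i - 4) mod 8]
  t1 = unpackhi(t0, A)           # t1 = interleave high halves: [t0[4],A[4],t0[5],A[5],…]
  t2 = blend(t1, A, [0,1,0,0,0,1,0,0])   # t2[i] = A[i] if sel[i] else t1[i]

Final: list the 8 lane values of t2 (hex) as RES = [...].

RES = [0xe2, 0x5b, 0x5b, 0x0f, 0x23, 0x0f, 0x86, 0xf2]

  t0: 0a 0f ae f2 e2 5b 23 86
  t1: e2 0a 5b 0f 23 ae 86 f2
  t2: e2 5b 5b 0f 23 0f 86 f2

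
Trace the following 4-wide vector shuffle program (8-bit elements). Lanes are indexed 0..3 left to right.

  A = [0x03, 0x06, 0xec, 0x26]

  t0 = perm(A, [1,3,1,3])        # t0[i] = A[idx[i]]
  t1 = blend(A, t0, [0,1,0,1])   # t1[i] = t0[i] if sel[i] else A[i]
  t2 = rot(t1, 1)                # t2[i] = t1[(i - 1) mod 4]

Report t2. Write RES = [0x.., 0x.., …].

  t0: 06 26 06 26
  t1: 03 26 ec 26
  t2: 26 03 26 ec

RES = [0x26, 0x03, 0x26, 0xec]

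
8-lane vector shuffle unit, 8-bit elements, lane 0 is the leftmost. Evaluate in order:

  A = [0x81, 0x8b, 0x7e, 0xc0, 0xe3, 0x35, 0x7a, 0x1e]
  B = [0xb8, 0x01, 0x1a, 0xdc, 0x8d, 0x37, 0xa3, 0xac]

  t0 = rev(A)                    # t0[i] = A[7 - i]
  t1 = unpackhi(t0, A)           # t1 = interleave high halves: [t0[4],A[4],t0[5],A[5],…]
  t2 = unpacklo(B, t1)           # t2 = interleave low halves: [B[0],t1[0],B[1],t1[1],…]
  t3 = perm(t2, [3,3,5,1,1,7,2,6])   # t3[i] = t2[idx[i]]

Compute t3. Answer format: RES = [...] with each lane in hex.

RES = [0xe3, 0xe3, 0x7e, 0xc0, 0xc0, 0x35, 0x01, 0xdc]

t0 = [0x1e, 0x7a, 0x35, 0xe3, 0xc0, 0x7e, 0x8b, 0x81]
t1 = [0xc0, 0xe3, 0x7e, 0x35, 0x8b, 0x7a, 0x81, 0x1e]
t2 = [0xb8, 0xc0, 0x01, 0xe3, 0x1a, 0x7e, 0xdc, 0x35]
t3 = [0xe3, 0xe3, 0x7e, 0xc0, 0xc0, 0x35, 0x01, 0xdc]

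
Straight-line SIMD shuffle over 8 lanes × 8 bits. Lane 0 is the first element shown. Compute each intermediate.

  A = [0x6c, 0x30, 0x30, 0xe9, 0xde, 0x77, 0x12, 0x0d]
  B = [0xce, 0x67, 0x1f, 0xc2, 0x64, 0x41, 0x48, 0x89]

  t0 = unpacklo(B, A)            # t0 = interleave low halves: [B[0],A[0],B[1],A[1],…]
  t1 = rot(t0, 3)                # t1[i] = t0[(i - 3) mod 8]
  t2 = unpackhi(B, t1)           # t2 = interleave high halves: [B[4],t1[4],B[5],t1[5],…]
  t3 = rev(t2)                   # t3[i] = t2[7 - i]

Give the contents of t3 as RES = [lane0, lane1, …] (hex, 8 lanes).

RES = [0x1f, 0x89, 0x30, 0x48, 0x67, 0x41, 0x6c, 0x64]

→ t0 |ce|6c|67|30|1f|30|c2|e9|
→ t1 |30|c2|e9|ce|6c|67|30|1f|
→ t2 |64|6c|41|67|48|30|89|1f|
→ t3 |1f|89|30|48|67|41|6c|64|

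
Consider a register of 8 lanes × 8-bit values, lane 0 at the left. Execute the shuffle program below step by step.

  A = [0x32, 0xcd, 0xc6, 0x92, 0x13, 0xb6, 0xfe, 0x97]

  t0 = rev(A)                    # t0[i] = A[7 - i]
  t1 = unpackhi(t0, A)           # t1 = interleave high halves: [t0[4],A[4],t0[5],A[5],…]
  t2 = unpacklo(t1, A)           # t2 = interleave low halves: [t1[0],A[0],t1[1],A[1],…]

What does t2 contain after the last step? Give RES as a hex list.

RES = [ 0x92  0x32  0x13  0xcd  0xc6  0xc6  0xb6  0x92 ]

→ t0 |97|fe|b6|13|92|c6|cd|32|
→ t1 |92|13|c6|b6|cd|fe|32|97|
→ t2 |92|32|13|cd|c6|c6|b6|92|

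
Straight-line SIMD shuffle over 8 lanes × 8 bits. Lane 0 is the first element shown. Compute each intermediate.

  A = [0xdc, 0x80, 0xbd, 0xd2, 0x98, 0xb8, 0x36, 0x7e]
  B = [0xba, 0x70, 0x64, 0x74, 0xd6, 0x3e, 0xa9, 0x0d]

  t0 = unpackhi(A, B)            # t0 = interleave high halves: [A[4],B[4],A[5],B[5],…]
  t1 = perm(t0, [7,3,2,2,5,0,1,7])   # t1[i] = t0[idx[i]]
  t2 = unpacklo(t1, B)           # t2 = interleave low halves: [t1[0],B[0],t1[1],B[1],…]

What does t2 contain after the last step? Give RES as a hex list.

  t0: 98 d6 b8 3e 36 a9 7e 0d
  t1: 0d 3e b8 b8 a9 98 d6 0d
  t2: 0d ba 3e 70 b8 64 b8 74

RES = [0x0d, 0xba, 0x3e, 0x70, 0xb8, 0x64, 0xb8, 0x74]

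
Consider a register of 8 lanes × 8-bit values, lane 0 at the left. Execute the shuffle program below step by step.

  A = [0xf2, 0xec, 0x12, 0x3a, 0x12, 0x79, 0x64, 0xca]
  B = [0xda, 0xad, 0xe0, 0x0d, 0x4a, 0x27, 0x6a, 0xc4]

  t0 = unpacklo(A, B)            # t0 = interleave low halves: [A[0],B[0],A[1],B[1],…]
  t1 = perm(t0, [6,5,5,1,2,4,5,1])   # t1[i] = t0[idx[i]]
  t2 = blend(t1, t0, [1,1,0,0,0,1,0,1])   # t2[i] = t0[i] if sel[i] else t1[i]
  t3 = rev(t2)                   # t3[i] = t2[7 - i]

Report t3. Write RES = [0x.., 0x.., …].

  t0: f2 da ec ad 12 e0 3a 0d
  t1: 3a e0 e0 da ec 12 e0 da
  t2: f2 da e0 da ec e0 e0 0d
  t3: 0d e0 e0 ec da e0 da f2

RES = [0x0d, 0xe0, 0xe0, 0xec, 0xda, 0xe0, 0xda, 0xf2]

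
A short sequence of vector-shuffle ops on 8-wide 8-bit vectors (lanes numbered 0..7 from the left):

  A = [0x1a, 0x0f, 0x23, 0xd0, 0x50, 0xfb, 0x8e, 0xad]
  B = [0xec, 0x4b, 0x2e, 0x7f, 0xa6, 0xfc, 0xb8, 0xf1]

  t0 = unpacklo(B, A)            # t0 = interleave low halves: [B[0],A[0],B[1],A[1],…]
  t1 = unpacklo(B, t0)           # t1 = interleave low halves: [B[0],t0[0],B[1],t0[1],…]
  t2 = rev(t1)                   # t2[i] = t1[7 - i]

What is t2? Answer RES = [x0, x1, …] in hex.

RES = [ 0x0f  0x7f  0x4b  0x2e  0x1a  0x4b  0xec  0xec ]

t0 = [0xec, 0x1a, 0x4b, 0x0f, 0x2e, 0x23, 0x7f, 0xd0]
t1 = [0xec, 0xec, 0x4b, 0x1a, 0x2e, 0x4b, 0x7f, 0x0f]
t2 = [0x0f, 0x7f, 0x4b, 0x2e, 0x1a, 0x4b, 0xec, 0xec]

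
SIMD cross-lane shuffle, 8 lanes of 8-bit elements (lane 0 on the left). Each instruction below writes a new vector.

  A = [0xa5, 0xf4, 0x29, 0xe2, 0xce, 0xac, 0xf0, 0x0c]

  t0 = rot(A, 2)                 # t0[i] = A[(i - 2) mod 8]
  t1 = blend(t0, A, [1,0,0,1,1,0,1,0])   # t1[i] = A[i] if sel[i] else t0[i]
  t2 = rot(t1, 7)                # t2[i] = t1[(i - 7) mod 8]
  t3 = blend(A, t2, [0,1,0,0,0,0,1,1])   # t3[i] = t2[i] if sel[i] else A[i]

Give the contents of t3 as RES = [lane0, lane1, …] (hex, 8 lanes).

→ t0 |f0|0c|a5|f4|29|e2|ce|ac|
→ t1 |a5|0c|a5|e2|ce|e2|f0|ac|
→ t2 |0c|a5|e2|ce|e2|f0|ac|a5|
→ t3 |a5|a5|29|e2|ce|ac|ac|a5|

RES = [ 0xa5  0xa5  0x29  0xe2  0xce  0xac  0xac  0xa5 ]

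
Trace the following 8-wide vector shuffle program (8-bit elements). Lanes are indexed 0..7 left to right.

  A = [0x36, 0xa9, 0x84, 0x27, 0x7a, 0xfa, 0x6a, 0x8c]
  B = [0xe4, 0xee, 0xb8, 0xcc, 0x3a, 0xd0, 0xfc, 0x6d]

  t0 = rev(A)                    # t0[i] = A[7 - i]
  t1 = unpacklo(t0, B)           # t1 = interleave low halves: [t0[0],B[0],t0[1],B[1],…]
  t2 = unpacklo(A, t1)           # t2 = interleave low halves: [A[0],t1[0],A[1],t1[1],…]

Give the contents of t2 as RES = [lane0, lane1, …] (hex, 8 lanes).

t0 = [0x8c, 0x6a, 0xfa, 0x7a, 0x27, 0x84, 0xa9, 0x36]
t1 = [0x8c, 0xe4, 0x6a, 0xee, 0xfa, 0xb8, 0x7a, 0xcc]
t2 = [0x36, 0x8c, 0xa9, 0xe4, 0x84, 0x6a, 0x27, 0xee]

RES = [0x36, 0x8c, 0xa9, 0xe4, 0x84, 0x6a, 0x27, 0xee]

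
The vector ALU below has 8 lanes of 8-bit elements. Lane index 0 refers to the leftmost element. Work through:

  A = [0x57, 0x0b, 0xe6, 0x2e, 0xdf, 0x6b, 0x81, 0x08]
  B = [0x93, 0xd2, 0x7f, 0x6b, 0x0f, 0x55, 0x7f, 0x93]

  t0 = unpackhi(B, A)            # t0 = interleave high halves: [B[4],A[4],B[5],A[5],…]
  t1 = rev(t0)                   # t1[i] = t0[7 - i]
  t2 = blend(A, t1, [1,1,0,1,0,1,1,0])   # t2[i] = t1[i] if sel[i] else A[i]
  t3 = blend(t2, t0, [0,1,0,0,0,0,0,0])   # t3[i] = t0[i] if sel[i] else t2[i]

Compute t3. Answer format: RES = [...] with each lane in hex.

  t0: 0f df 55 6b 7f 81 93 08
  t1: 08 93 81 7f 6b 55 df 0f
  t2: 08 93 e6 7f df 55 df 08
  t3: 08 df e6 7f df 55 df 08

RES = [ 0x08  0xdf  0xe6  0x7f  0xdf  0x55  0xdf  0x08 ]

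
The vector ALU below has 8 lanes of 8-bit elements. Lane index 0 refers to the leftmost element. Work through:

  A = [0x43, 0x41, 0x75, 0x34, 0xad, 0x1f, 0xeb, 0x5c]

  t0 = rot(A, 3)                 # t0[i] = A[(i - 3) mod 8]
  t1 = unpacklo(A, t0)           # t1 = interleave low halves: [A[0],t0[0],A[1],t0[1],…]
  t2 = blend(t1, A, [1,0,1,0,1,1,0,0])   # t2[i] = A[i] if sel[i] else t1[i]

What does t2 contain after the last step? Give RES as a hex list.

t0 = [0x1f, 0xeb, 0x5c, 0x43, 0x41, 0x75, 0x34, 0xad]
t1 = [0x43, 0x1f, 0x41, 0xeb, 0x75, 0x5c, 0x34, 0x43]
t2 = [0x43, 0x1f, 0x75, 0xeb, 0xad, 0x1f, 0x34, 0x43]

RES = [ 0x43  0x1f  0x75  0xeb  0xad  0x1f  0x34  0x43 ]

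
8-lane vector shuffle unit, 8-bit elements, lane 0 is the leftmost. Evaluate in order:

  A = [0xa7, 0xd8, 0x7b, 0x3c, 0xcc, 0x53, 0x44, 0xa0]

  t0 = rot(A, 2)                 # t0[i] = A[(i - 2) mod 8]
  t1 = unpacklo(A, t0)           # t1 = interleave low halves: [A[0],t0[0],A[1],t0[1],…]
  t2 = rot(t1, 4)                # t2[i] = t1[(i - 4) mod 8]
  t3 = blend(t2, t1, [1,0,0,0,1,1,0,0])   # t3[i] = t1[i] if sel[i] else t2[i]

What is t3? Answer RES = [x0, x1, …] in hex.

RES = [0xa7, 0xa7, 0x3c, 0xd8, 0x7b, 0xa7, 0xd8, 0xa0]

→ t0 |44|a0|a7|d8|7b|3c|cc|53|
→ t1 |a7|44|d8|a0|7b|a7|3c|d8|
→ t2 |7b|a7|3c|d8|a7|44|d8|a0|
→ t3 |a7|a7|3c|d8|7b|a7|d8|a0|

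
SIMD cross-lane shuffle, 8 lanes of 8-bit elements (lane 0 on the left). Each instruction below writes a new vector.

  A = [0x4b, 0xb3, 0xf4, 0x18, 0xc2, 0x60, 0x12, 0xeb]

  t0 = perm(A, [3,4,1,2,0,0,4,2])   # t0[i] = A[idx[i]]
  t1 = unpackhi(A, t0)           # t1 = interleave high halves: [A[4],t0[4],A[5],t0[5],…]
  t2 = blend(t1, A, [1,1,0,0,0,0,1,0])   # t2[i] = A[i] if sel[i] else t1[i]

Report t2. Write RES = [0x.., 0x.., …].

RES = [0x4b, 0xb3, 0x60, 0x4b, 0x12, 0xc2, 0x12, 0xf4]

→ t0 |18|c2|b3|f4|4b|4b|c2|f4|
→ t1 |c2|4b|60|4b|12|c2|eb|f4|
→ t2 |4b|b3|60|4b|12|c2|12|f4|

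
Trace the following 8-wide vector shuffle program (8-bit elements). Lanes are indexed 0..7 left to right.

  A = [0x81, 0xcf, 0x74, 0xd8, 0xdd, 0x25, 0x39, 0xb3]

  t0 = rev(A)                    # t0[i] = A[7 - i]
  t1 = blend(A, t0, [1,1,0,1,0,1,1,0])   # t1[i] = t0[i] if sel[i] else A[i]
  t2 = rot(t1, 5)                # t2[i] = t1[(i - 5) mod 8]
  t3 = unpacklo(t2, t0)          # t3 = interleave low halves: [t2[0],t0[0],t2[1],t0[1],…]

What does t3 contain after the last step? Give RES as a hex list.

RES = [ 0xdd  0xb3  0xdd  0x39  0x74  0x25  0xcf  0xdd ]

  t0: b3 39 25 dd d8 74 cf 81
  t1: b3 39 74 dd dd 74 cf b3
  t2: dd dd 74 cf b3 b3 39 74
  t3: dd b3 dd 39 74 25 cf dd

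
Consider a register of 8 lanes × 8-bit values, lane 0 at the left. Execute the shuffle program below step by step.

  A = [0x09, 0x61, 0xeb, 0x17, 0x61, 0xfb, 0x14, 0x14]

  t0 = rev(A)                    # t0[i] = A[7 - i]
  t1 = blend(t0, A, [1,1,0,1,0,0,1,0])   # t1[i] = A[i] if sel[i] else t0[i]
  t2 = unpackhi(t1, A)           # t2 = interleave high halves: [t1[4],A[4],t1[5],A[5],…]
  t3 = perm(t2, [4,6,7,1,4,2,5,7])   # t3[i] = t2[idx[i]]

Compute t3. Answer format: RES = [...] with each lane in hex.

  t0: 14 14 fb 61 17 eb 61 09
  t1: 09 61 fb 17 17 eb 14 09
  t2: 17 61 eb fb 14 14 09 14
  t3: 14 09 14 61 14 eb 14 14

RES = [0x14, 0x09, 0x14, 0x61, 0x14, 0xeb, 0x14, 0x14]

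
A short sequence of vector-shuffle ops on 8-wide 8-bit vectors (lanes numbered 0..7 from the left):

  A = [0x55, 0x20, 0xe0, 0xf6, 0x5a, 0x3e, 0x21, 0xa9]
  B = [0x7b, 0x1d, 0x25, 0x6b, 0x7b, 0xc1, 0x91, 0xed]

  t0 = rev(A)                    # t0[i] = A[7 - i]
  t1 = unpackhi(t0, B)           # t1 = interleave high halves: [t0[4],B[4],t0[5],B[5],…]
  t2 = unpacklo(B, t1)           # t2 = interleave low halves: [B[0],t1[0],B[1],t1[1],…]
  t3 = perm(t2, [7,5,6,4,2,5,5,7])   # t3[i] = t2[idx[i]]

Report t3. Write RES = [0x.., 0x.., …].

RES = [ 0xc1  0xe0  0x6b  0x25  0x1d  0xe0  0xe0  0xc1 ]

  t0: a9 21 3e 5a f6 e0 20 55
  t1: f6 7b e0 c1 20 91 55 ed
  t2: 7b f6 1d 7b 25 e0 6b c1
  t3: c1 e0 6b 25 1d e0 e0 c1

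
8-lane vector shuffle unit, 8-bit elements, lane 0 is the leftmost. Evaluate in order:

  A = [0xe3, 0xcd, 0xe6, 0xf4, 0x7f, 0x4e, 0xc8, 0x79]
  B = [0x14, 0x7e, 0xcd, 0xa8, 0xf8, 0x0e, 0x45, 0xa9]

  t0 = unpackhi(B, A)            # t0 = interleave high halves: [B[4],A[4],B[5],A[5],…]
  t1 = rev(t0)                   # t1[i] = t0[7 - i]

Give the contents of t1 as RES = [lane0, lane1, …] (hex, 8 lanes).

t0 = [0xf8, 0x7f, 0x0e, 0x4e, 0x45, 0xc8, 0xa9, 0x79]
t1 = [0x79, 0xa9, 0xc8, 0x45, 0x4e, 0x0e, 0x7f, 0xf8]

RES = [ 0x79  0xa9  0xc8  0x45  0x4e  0x0e  0x7f  0xf8 ]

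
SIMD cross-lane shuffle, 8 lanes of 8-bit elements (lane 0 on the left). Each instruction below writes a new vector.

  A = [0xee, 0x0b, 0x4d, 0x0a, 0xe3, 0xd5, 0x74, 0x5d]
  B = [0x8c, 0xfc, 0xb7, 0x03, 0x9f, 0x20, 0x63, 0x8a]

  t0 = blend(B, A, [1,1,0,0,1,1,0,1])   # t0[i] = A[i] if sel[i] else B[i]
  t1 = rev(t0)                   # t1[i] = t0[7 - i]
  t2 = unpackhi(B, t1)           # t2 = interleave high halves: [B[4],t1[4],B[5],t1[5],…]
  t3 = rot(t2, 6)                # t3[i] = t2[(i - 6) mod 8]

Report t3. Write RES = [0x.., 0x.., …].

t0 = [0xee, 0x0b, 0xb7, 0x03, 0xe3, 0xd5, 0x63, 0x5d]
t1 = [0x5d, 0x63, 0xd5, 0xe3, 0x03, 0xb7, 0x0b, 0xee]
t2 = [0x9f, 0x03, 0x20, 0xb7, 0x63, 0x0b, 0x8a, 0xee]
t3 = [0x20, 0xb7, 0x63, 0x0b, 0x8a, 0xee, 0x9f, 0x03]

RES = [0x20, 0xb7, 0x63, 0x0b, 0x8a, 0xee, 0x9f, 0x03]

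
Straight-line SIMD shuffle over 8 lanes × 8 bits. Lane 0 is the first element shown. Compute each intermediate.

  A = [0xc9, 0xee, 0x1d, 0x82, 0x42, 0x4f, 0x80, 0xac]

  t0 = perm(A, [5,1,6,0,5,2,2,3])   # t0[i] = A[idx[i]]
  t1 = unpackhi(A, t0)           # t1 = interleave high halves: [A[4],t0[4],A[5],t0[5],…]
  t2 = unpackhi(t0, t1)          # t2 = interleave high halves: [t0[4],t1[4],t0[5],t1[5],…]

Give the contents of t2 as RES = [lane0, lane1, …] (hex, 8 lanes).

  t0: 4f ee 80 c9 4f 1d 1d 82
  t1: 42 4f 4f 1d 80 1d ac 82
  t2: 4f 80 1d 1d 1d ac 82 82

RES = [0x4f, 0x80, 0x1d, 0x1d, 0x1d, 0xac, 0x82, 0x82]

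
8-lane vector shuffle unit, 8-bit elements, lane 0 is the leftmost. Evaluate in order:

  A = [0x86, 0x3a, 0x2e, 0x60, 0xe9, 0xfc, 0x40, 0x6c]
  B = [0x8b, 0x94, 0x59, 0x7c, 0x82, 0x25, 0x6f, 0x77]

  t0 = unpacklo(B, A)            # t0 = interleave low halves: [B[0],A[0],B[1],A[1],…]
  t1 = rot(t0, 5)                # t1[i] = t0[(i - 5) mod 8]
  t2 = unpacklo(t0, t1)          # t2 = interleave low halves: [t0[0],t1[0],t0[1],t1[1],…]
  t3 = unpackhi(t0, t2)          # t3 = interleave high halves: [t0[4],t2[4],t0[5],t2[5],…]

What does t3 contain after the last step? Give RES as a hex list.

RES = [0x59, 0x94, 0x2e, 0x2e, 0x7c, 0x3a, 0x60, 0x7c]

t0 = [0x8b, 0x86, 0x94, 0x3a, 0x59, 0x2e, 0x7c, 0x60]
t1 = [0x3a, 0x59, 0x2e, 0x7c, 0x60, 0x8b, 0x86, 0x94]
t2 = [0x8b, 0x3a, 0x86, 0x59, 0x94, 0x2e, 0x3a, 0x7c]
t3 = [0x59, 0x94, 0x2e, 0x2e, 0x7c, 0x3a, 0x60, 0x7c]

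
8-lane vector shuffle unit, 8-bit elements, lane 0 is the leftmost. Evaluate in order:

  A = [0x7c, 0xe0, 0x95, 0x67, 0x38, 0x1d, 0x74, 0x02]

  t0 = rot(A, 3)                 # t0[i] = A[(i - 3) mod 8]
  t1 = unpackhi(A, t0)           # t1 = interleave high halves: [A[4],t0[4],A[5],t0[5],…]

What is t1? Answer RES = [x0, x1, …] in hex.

→ t0 |1d|74|02|7c|e0|95|67|38|
→ t1 |38|e0|1d|95|74|67|02|38|

RES = [ 0x38  0xe0  0x1d  0x95  0x74  0x67  0x02  0x38 ]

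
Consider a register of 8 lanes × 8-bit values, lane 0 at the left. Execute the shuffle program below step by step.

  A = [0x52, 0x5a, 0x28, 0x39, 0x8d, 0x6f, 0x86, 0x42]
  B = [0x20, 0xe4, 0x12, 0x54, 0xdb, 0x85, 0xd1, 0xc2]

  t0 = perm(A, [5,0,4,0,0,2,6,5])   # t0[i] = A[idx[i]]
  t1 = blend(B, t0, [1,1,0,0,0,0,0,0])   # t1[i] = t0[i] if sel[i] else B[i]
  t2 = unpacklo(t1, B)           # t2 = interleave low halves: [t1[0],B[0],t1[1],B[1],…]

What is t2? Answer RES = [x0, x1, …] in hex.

RES = [ 0x6f  0x20  0x52  0xe4  0x12  0x12  0x54  0x54 ]

→ t0 |6f|52|8d|52|52|28|86|6f|
→ t1 |6f|52|12|54|db|85|d1|c2|
→ t2 |6f|20|52|e4|12|12|54|54|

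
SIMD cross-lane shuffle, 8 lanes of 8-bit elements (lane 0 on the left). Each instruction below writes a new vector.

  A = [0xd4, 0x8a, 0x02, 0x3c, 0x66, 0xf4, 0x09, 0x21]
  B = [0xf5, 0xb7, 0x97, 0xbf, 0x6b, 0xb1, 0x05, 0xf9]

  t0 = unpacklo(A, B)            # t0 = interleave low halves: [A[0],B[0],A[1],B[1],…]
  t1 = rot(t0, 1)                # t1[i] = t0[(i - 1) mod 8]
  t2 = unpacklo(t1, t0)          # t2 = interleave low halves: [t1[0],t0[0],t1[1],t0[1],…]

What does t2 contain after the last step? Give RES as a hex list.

  t0: d4 f5 8a b7 02 97 3c bf
  t1: bf d4 f5 8a b7 02 97 3c
  t2: bf d4 d4 f5 f5 8a 8a b7

RES = [ 0xbf  0xd4  0xd4  0xf5  0xf5  0x8a  0x8a  0xb7 ]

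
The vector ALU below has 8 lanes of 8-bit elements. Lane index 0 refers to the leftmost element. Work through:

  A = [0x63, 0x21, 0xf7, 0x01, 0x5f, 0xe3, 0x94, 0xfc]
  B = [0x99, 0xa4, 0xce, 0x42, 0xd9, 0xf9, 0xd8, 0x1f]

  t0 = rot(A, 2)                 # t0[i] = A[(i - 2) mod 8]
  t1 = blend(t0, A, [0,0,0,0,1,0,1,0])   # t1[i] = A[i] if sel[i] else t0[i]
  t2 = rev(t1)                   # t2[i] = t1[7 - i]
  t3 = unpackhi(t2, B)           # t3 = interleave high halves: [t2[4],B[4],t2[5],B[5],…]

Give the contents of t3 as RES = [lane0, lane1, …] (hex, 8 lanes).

  t0: 94 fc 63 21 f7 01 5f e3
  t1: 94 fc 63 21 5f 01 94 e3
  t2: e3 94 01 5f 21 63 fc 94
  t3: 21 d9 63 f9 fc d8 94 1f

RES = [ 0x21  0xd9  0x63  0xf9  0xfc  0xd8  0x94  0x1f ]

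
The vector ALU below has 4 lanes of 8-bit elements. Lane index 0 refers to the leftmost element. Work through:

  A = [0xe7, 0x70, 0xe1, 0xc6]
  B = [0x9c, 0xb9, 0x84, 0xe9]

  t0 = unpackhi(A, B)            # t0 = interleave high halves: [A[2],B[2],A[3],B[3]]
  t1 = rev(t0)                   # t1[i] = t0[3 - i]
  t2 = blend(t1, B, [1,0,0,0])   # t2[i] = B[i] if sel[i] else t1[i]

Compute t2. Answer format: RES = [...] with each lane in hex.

RES = [0x9c, 0xc6, 0x84, 0xe1]

→ t0 |e1|84|c6|e9|
→ t1 |e9|c6|84|e1|
→ t2 |9c|c6|84|e1|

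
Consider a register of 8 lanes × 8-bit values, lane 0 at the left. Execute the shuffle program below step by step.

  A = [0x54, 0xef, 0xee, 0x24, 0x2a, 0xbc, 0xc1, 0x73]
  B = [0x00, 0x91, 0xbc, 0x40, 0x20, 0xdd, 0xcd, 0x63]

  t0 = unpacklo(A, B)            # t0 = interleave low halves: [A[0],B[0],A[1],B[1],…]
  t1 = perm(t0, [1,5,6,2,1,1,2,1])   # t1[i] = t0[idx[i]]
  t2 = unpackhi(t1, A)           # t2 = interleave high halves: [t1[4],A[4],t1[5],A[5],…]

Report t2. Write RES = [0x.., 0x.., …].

RES = [ 0x00  0x2a  0x00  0xbc  0xef  0xc1  0x00  0x73 ]

t0 = [0x54, 0x00, 0xef, 0x91, 0xee, 0xbc, 0x24, 0x40]
t1 = [0x00, 0xbc, 0x24, 0xef, 0x00, 0x00, 0xef, 0x00]
t2 = [0x00, 0x2a, 0x00, 0xbc, 0xef, 0xc1, 0x00, 0x73]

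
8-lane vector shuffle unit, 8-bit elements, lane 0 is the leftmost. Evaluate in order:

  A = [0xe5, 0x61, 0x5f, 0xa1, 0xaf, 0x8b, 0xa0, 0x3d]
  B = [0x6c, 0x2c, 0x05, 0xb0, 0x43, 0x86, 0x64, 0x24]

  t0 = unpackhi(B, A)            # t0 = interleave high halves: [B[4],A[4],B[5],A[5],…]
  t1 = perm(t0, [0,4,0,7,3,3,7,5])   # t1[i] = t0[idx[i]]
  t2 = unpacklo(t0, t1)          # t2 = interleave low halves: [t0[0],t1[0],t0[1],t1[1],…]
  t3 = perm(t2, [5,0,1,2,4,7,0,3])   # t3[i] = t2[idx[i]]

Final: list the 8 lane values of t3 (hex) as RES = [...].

→ t0 |43|af|86|8b|64|a0|24|3d|
→ t1 |43|64|43|3d|8b|8b|3d|a0|
→ t2 |43|43|af|64|86|43|8b|3d|
→ t3 |43|43|43|af|86|3d|43|64|

RES = [0x43, 0x43, 0x43, 0xaf, 0x86, 0x3d, 0x43, 0x64]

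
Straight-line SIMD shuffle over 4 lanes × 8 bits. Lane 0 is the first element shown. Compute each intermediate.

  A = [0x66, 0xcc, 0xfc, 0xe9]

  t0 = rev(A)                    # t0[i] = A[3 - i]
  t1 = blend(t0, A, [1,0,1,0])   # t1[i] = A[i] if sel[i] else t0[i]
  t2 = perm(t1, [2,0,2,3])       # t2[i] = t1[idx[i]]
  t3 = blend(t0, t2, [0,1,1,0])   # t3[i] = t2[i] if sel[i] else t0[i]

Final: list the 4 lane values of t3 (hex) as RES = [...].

RES = [0xe9, 0x66, 0xfc, 0x66]

t0 = [0xe9, 0xfc, 0xcc, 0x66]
t1 = [0x66, 0xfc, 0xfc, 0x66]
t2 = [0xfc, 0x66, 0xfc, 0x66]
t3 = [0xe9, 0x66, 0xfc, 0x66]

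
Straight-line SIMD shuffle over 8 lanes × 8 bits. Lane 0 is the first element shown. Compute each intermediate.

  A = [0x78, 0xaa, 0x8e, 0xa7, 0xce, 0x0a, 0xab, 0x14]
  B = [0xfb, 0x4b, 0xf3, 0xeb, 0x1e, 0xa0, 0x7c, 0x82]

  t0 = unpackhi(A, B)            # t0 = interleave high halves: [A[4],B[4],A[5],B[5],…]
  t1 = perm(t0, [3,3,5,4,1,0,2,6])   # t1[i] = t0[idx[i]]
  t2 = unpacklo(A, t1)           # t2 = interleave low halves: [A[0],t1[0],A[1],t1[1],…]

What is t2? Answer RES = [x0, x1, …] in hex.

RES = [0x78, 0xa0, 0xaa, 0xa0, 0x8e, 0x7c, 0xa7, 0xab]

  t0: ce 1e 0a a0 ab 7c 14 82
  t1: a0 a0 7c ab 1e ce 0a 14
  t2: 78 a0 aa a0 8e 7c a7 ab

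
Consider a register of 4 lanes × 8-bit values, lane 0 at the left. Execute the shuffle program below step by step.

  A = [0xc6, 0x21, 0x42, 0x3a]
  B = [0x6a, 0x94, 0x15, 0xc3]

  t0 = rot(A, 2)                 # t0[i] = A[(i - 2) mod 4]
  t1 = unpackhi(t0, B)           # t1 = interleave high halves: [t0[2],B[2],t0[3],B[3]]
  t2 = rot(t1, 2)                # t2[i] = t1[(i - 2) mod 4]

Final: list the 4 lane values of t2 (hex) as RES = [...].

RES = [0x21, 0xc3, 0xc6, 0x15]

t0 = [0x42, 0x3a, 0xc6, 0x21]
t1 = [0xc6, 0x15, 0x21, 0xc3]
t2 = [0x21, 0xc3, 0xc6, 0x15]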